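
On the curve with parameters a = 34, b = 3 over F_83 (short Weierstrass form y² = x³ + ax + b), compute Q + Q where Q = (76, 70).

(12, 8)

tangent at (76, 70): λ = (3·76² + 34)/(2·70) ≡ 15/57. 57⁻¹ ≡ 67 (mod 83), so λ ≡ 15·67 ≡ 9.
  x = λ² - 76 - 76 = 81 - 152 ≡ 12; y = λ·(76 - 12) - 70 ≡ 8. → (12, 8)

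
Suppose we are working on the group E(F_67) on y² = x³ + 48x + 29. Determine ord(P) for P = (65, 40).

2P: tangent at (65, 40): λ = (3·65² + 48)/(2·40) ≡ 60/13. 13⁻¹ ≡ 31 (mod 67), so λ ≡ 60·31 ≡ 51.
  x = λ² - 65 - 65 = 2601 - 130 ≡ 59; y = λ·(65 - 59) - 40 ≡ 65. → (59, 65)
3P: (59, 65) + (65, 40). λ = (40 - 65)/(65 - 59) ≡ 42/6 mod 67. 6⁻¹ ≡ 56 (mod 67), so λ ≡ 7.
  x = λ² - 59 - 65 = 49 - 124 ≡ 59; y = λ·(59 - 59) - 65 ≡ 2. → (59, 2)
4P: (59, 2) + (65, 40). λ = (40 - 2)/(65 - 59) ≡ 38/6 mod 67. 6⁻¹ ≡ 56 (mod 67) since 6·56 = 336 ≡ 1, so λ ≡ 51.
  x = λ² - 59 - 65 = 2601 - 124 ≡ 65; y = λ·(59 - 65) - 2 ≡ 27. → (65, 27)
5P: (65, 27) + (65, 40): same x and y₁ ≡ -y₂, so the sum is O.
5P = O, so the order is 5.

5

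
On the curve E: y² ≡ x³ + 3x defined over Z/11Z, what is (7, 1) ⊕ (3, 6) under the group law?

(6, 6)

(7, 1) + (3, 6). λ = (6 - 1)/(3 - 7) ≡ 5/7 mod 11. 7⁻¹ ≡ 8 (mod 11) since 7·8 = 56 ≡ 1, so λ ≡ 7.
  x = λ² - 7 - 3 = 49 - 10 ≡ 6; y = λ·(7 - 6) - 1 ≡ 6. → (6, 6)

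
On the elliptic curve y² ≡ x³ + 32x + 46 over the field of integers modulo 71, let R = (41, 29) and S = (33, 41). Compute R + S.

(17, 6)

(41, 29) + (33, 41). λ = (41 - 29)/(33 - 41) ≡ 12/63 mod 71. 63⁻¹ ≡ 62 (mod 71), so λ ≡ 34.
  x = λ² - 41 - 33 = 1156 - 74 ≡ 17; y = λ·(41 - 17) - 29 ≡ 6. → (17, 6)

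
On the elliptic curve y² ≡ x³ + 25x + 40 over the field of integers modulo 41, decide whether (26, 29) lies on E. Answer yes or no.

y² = 29² ≡ 21; x³ + 25x + 40 = 18266 ≡ 21 (mod 41). 21 = 21.

yes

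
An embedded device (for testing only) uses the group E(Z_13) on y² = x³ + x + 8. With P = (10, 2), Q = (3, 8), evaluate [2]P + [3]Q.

(10, 11)

First 2P:
Repeated addition: build up to 2P.
2P: tangent at (10, 2): λ = (3·10² + 1)/(2·2) ≡ 2/4. 4⁻¹ ≡ 10 (mod 13), so λ ≡ 2·10 ≡ 7.
  x = λ² - 10 - 10 = 49 - 20 ≡ 3; y = λ·(10 - 3) - 2 ≡ 8. → (3, 8)
2P = (3, 8).
Next 3Q:
Repeated addition: build up to 3Q.
2Q: tangent at (3, 8): λ = (3·3² + 1)/(2·8) ≡ 2/3. 3⁻¹ ≡ 9 (mod 13) since 3·9 = 27 ≡ 1, so λ ≡ 2·9 ≡ 5.
  x = λ² - 3 - 3 = 25 - 6 ≡ 6; y = λ·(3 - 6) - 8 ≡ 3. → (6, 3)
3Q: (6, 3) + (3, 8). λ = (8 - 3)/(3 - 6) ≡ 5/10 mod 13. 10⁻¹ ≡ 4 (mod 13) since 10·4 = 40 ≡ 1, so λ ≡ 7.
  x = λ² - 6 - 3 = 49 - 9 ≡ 1; y = λ·(6 - 1) - 3 ≡ 6. → (1, 6)
3Q = (1, 6).
Finally 2P + 3Q:
(3, 8) + (1, 6). λ = (6 - 8)/(1 - 3) ≡ 11/11 mod 13. 11⁻¹ ≡ 6 (mod 13) since 11·6 = 66 ≡ 1, so λ ≡ 1.
  x = λ² - 3 - 1 = 1 - 4 ≡ 10; y = λ·(3 - 10) - 8 ≡ 11. → (10, 11)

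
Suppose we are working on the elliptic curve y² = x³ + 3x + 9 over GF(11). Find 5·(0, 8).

(2, 1)

Write Q = (0, 8).
Repeated addition: build up to 5Q.
2Q: tangent at (0, 8): λ = (3·0² + 3)/(2·8) ≡ 3/5. 5⁻¹ ≡ 9 (mod 11), so λ ≡ 3·9 ≡ 5.
  x = λ² - 0 - 0 = 25 - 0 ≡ 3; y = λ·(0 - 3) - 8 ≡ 10. → (3, 10)
3Q: (3, 10) + (0, 8). λ = (8 - 10)/(0 - 3) ≡ 9/8 mod 11. 8⁻¹ ≡ 7 (mod 11) since 8·7 = 56 ≡ 1, so λ ≡ 8.
  x = λ² - 3 - 0 = 64 - 3 ≡ 6; y = λ·(3 - 6) - 10 ≡ 10. → (6, 10)
4Q: (6, 10) + (0, 8). λ = (8 - 10)/(0 - 6) ≡ 9/5 mod 11. 5⁻¹ ≡ 9 (mod 11), so λ ≡ 4.
  x = λ² - 6 - 0 = 16 - 6 ≡ 10; y = λ·(6 - 10) - 10 ≡ 7. → (10, 7)
5Q: (10, 7) + (0, 8). λ = (8 - 7)/(0 - 10) ≡ 1/1 mod 11. 1⁻¹ ≡ 1 (mod 11), so λ ≡ 1.
  x = λ² - 10 - 0 = 1 - 10 ≡ 2; y = λ·(10 - 2) - 7 ≡ 1. → (2, 1)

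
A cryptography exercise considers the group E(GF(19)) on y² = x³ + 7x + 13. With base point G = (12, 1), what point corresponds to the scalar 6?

Double-and-add on 6 = (110)₂. Start with G = (12, 1) for the leading 1-bit.
double: tangent at (12, 1): λ = (3·12² + 7)/(2·1) ≡ 2/2. 2⁻¹ ≡ 10 (mod 19), so λ ≡ 2·10 ≡ 1.
  x = λ² - 12 - 12 = 1 - 24 ≡ 15; y = λ·(12 - 15) - 1 ≡ 15. → (15, 15)
add G: (15, 15) + (12, 1). λ = (1 - 15)/(12 - 15) ≡ 5/16 mod 19. 16⁻¹ ≡ 6 (mod 19), so λ ≡ 11.
  x = λ² - 15 - 12 = 121 - 27 ≡ 18; y = λ·(15 - 18) - 15 ≡ 9. → (18, 9)
double: tangent at (18, 9): λ = (3·18² + 7)/(2·9) ≡ 10/18. 18⁻¹ ≡ 18 (mod 19), so λ ≡ 10·18 ≡ 9.
  x = λ² - 18 - 18 = 81 - 36 ≡ 7; y = λ·(18 - 7) - 9 ≡ 14. → (7, 14)

(7, 14)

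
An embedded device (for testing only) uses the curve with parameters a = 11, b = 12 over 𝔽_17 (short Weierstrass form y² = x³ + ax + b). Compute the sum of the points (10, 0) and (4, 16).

(12, 11)

(10, 0) + (4, 16). λ = (16 - 0)/(4 - 10) ≡ 16/11 mod 17. 11⁻¹ ≡ 14 (mod 17) since 11·14 = 154 ≡ 1, so λ ≡ 3.
  x = λ² - 10 - 4 = 9 - 14 ≡ 12; y = λ·(10 - 12) - 0 ≡ 11. → (12, 11)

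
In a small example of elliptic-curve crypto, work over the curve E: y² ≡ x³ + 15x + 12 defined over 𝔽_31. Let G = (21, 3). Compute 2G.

tangent at (21, 3): λ = (3·21² + 15)/(2·3) ≡ 5/6. 6⁻¹ ≡ 26 (mod 31) since 6·26 = 156 ≡ 1, so λ ≡ 5·26 ≡ 6.
  x = λ² - 21 - 21 = 36 - 42 ≡ 25; y = λ·(21 - 25) - 3 ≡ 4. → (25, 4)

(25, 4)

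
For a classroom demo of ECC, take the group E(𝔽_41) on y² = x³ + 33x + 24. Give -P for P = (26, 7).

-(26, 7) = (26, -7 mod 41) = (26, 34).

(26, 34)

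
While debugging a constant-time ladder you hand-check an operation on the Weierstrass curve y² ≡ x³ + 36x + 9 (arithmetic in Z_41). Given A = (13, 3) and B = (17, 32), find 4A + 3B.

First 4A:
Double-and-add on 4 = (100)₂. Start with A = (13, 3) for the leading 1-bit.
double: tangent at (13, 3): λ = (3·13² + 36)/(2·3) ≡ 10/6. 6⁻¹ ≡ 7 (mod 41) since 6·7 = 42 ≡ 1, so λ ≡ 10·7 ≡ 29.
  x = λ² - 13 - 13 = 841 - 26 ≡ 36; y = λ·(13 - 36) - 3 ≡ 27. → (36, 27)
double: tangent at (36, 27): λ = (3·36² + 36)/(2·27) ≡ 29/13. 13⁻¹ ≡ 19 (mod 41), so λ ≡ 29·19 ≡ 18.
  x = λ² - 36 - 36 = 324 - 72 ≡ 6; y = λ·(36 - 6) - 27 ≡ 21. → (6, 21)
4A = (6, 21).
Next 3B:
Repeated addition: build up to 3B.
2B: tangent at (17, 32): λ = (3·17² + 36)/(2·32) ≡ 1/23. 23⁻¹ ≡ 25 (mod 41), so λ ≡ 1·25 ≡ 25.
  x = λ² - 17 - 17 = 625 - 34 ≡ 17; y = λ·(17 - 17) - 32 ≡ 9. → (17, 9)
3B: (17, 9) + (17, 32): same x and y₁ ≡ -y₂, so the sum is ∞.
3B = ∞.
Finally 4A + 3B:
(6, 21) + ∞ = (6, 21) (identity).

(6, 21)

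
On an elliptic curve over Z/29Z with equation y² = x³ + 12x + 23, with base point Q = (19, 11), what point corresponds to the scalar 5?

Double-and-add on 5 = (101)₂. Start with Q = (19, 11) for the leading 1-bit.
double: tangent at (19, 11): λ = (3·19² + 12)/(2·11) ≡ 22/22. 22⁻¹ ≡ 4 (mod 29), so λ ≡ 22·4 ≡ 1.
  x = λ² - 19 - 19 = 1 - 38 ≡ 21; y = λ·(19 - 21) - 11 ≡ 16. → (21, 16)
double: tangent at (21, 16): λ = (3·21² + 12)/(2·16) ≡ 1/3. 3⁻¹ ≡ 10 (mod 29), so λ ≡ 1·10 ≡ 10.
  x = λ² - 21 - 21 = 100 - 42 ≡ 0; y = λ·(21 - 0) - 16 ≡ 20. → (0, 20)
add Q: (0, 20) + (19, 11). λ = (11 - 20)/(19 - 0) ≡ 20/19 mod 29. 19⁻¹ ≡ 26 (mod 29), so λ ≡ 27.
  x = λ² - 0 - 19 = 729 - 19 ≡ 14; y = λ·(0 - 14) - 20 ≡ 8. → (14, 8)

(14, 8)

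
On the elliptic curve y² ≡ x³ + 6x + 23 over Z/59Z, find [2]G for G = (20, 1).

tangent at (20, 1): λ = (3·20² + 6)/(2·1) ≡ 26/2. 2⁻¹ ≡ 30 (mod 59), so λ ≡ 26·30 ≡ 13.
  x = λ² - 20 - 20 = 169 - 40 ≡ 11; y = λ·(20 - 11) - 1 ≡ 57. → (11, 57)

(11, 57)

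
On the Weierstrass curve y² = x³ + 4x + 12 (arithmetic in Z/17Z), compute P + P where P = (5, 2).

tangent at (5, 2): λ = (3·5² + 4)/(2·2) ≡ 11/4. 4⁻¹ ≡ 13 (mod 17) since 4·13 = 52 ≡ 1, so λ ≡ 11·13 ≡ 7.
  x = λ² - 5 - 5 = 49 - 10 ≡ 5; y = λ·(5 - 5) - 2 ≡ 15. → (5, 15)

(5, 15)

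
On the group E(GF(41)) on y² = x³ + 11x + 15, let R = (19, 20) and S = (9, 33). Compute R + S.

(11, 27)

(19, 20) + (9, 33). λ = (33 - 20)/(9 - 19) ≡ 13/31 mod 41. 31⁻¹ ≡ 4 (mod 41), so λ ≡ 11.
  x = λ² - 19 - 9 = 121 - 28 ≡ 11; y = λ·(19 - 11) - 20 ≡ 27. → (11, 27)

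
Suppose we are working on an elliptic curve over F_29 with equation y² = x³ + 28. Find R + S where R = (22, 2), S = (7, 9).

(22, 2) + (7, 9). λ = (9 - 2)/(7 - 22) ≡ 7/14 mod 29. 14⁻¹ ≡ 27 (mod 29), so λ ≡ 15.
  x = λ² - 22 - 7 = 225 - 29 ≡ 22; y = λ·(22 - 22) - 2 ≡ 27. → (22, 27)

(22, 27)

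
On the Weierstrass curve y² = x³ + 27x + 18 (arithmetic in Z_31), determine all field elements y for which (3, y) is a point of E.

8, 23

x³ + 27x + 18 = 126 ≡ 2 (mod 31).
Square roots of 2 mod 31: 8 and 23 (since 8² = 64 ≡ 2).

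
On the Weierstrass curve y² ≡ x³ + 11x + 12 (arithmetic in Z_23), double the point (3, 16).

(7, 8)

tangent at (3, 16): λ = (3·3² + 11)/(2·16) ≡ 15/9. 9⁻¹ ≡ 18 (mod 23), so λ ≡ 15·18 ≡ 17.
  x = λ² - 3 - 3 = 289 - 6 ≡ 7; y = λ·(3 - 7) - 16 ≡ 8. → (7, 8)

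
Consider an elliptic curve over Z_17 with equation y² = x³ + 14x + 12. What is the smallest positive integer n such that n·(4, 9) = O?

2P: tangent at (4, 9): λ = (3·4² + 14)/(2·9) ≡ 11/1. 1⁻¹ ≡ 1 (mod 17), so λ ≡ 11·1 ≡ 11.
  x = λ² - 4 - 4 = 121 - 8 ≡ 11; y = λ·(4 - 11) - 9 ≡ 16. → (11, 16)
3P: (11, 16) + (4, 9). λ = (9 - 16)/(4 - 11) ≡ 10/10 mod 17. 10⁻¹ ≡ 12 (mod 17), so λ ≡ 1.
  x = λ² - 11 - 4 = 1 - 15 ≡ 3; y = λ·(11 - 3) - 16 ≡ 9. → (3, 9)
4P: (3, 9) + (4, 9). λ = (9 - 9)/(4 - 3) ≡ 0/1 mod 17. 1⁻¹ ≡ 1 (mod 17), so λ ≡ 0.
  x = λ² - 3 - 4 = 0 - 7 ≡ 10; y = λ·(3 - 10) - 9 ≡ 8. → (10, 8)
5P: (10, 8) + (4, 9). λ = (9 - 8)/(4 - 10) ≡ 1/11 mod 17. 11⁻¹ ≡ 14 (mod 17), so λ ≡ 14.
  x = λ² - 10 - 4 = 196 - 14 ≡ 12; y = λ·(10 - 12) - 8 ≡ 15. → (12, 15)
6P: (12, 15) + (4, 9). λ = (9 - 15)/(4 - 12) ≡ 11/9 mod 17. 9⁻¹ ≡ 2 (mod 17) since 9·2 = 18 ≡ 1, so λ ≡ 5.
  x = λ² - 12 - 4 = 25 - 16 ≡ 9; y = λ·(12 - 9) - 15 ≡ 0. → (9, 0)
7P: (9, 0) + (4, 9). λ = (9 - 0)/(4 - 9) ≡ 9/12 mod 17. 12⁻¹ ≡ 10 (mod 17), so λ ≡ 5.
  x = λ² - 9 - 4 = 25 - 13 ≡ 12; y = λ·(9 - 12) - 0 ≡ 2. → (12, 2)
8P: (12, 2) + (4, 9). λ = (9 - 2)/(4 - 12) ≡ 7/9 mod 17. 9⁻¹ ≡ 2 (mod 17) since 9·2 = 18 ≡ 1, so λ ≡ 14.
  x = λ² - 12 - 4 = 196 - 16 ≡ 10; y = λ·(12 - 10) - 2 ≡ 9. → (10, 9)
9P: (10, 9) + (4, 9). λ = (9 - 9)/(4 - 10) ≡ 0/11 mod 17. 11⁻¹ ≡ 14 (mod 17), so λ ≡ 0.
  x = λ² - 10 - 4 = 0 - 14 ≡ 3; y = λ·(10 - 3) - 9 ≡ 8. → (3, 8)
10P: (3, 8) + (4, 9). λ = (9 - 8)/(4 - 3) ≡ 1/1 mod 17. 1⁻¹ ≡ 1 (mod 17), so λ ≡ 1.
  x = λ² - 3 - 4 = 1 - 7 ≡ 11; y = λ·(3 - 11) - 8 ≡ 1. → (11, 1)
11P: (11, 1) + (4, 9). λ = (9 - 1)/(4 - 11) ≡ 8/10 mod 17. 10⁻¹ ≡ 12 (mod 17), so λ ≡ 11.
  x = λ² - 11 - 4 = 121 - 15 ≡ 4; y = λ·(11 - 4) - 1 ≡ 8. → (4, 8)
12P: (4, 8) + (4, 9): same x and y₁ ≡ -y₂, so the sum is O.
12P = O, so the order is 12.

12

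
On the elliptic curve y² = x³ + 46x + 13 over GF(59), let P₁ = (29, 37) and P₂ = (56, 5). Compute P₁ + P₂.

(29, 37) + (56, 5). λ = (5 - 37)/(56 - 29) ≡ 27/27 mod 59. 27⁻¹ ≡ 35 (mod 59), so λ ≡ 1.
  x = λ² - 29 - 56 = 1 - 85 ≡ 34; y = λ·(29 - 34) - 37 ≡ 17. → (34, 17)

(34, 17)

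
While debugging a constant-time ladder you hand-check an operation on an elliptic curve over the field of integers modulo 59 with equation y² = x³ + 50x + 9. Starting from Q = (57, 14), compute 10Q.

Double-and-add on 10 = (1010)₂. Start with Q = (57, 14) for the leading 1-bit.
double: tangent at (57, 14): λ = (3·57² + 50)/(2·14) ≡ 3/28. 28⁻¹ ≡ 19 (mod 59), so λ ≡ 3·19 ≡ 57.
  x = λ² - 57 - 57 = 3249 - 114 ≡ 8; y = λ·(57 - 8) - 14 ≡ 6. → (8, 6)
double: tangent at (8, 6): λ = (3·8² + 50)/(2·6) ≡ 6/12. 12⁻¹ ≡ 5 (mod 59) since 12·5 = 60 ≡ 1, so λ ≡ 6·5 ≡ 30.
  x = λ² - 8 - 8 = 900 - 16 ≡ 58; y = λ·(8 - 58) - 6 ≡ 28. → (58, 28)
add Q: (58, 28) + (57, 14). λ = (14 - 28)/(57 - 58) ≡ 45/58 mod 59. 58⁻¹ ≡ 58 (mod 59) since 58·58 = 3364 ≡ 1, so λ ≡ 14.
  x = λ² - 58 - 57 = 196 - 115 ≡ 22; y = λ·(58 - 22) - 28 ≡ 4. → (22, 4)
double: tangent at (22, 4): λ = (3·22² + 50)/(2·4) ≡ 27/8. 8⁻¹ ≡ 37 (mod 59), so λ ≡ 27·37 ≡ 55.
  x = λ² - 22 - 22 = 3025 - 44 ≡ 31; y = λ·(22 - 31) - 4 ≡ 32. → (31, 32)

(31, 32)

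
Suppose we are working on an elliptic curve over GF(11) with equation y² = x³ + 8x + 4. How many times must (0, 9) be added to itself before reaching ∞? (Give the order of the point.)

10

2P: tangent at (0, 9): λ = (3·0² + 8)/(2·9) ≡ 8/7. 7⁻¹ ≡ 8 (mod 11), so λ ≡ 8·8 ≡ 9.
  x = λ² - 0 - 0 = 81 - 0 ≡ 4; y = λ·(0 - 4) - 9 ≡ 10. → (4, 10)
3P: (4, 10) + (0, 9). λ = (9 - 10)/(0 - 4) ≡ 10/7 mod 11. 7⁻¹ ≡ 8 (mod 11) since 7·8 = 56 ≡ 1, so λ ≡ 3.
  x = λ² - 4 - 0 = 9 - 4 ≡ 5; y = λ·(4 - 5) - 10 ≡ 9. → (5, 9)
4P: (5, 9) + (0, 9). λ = (9 - 9)/(0 - 5) ≡ 0/6 mod 11. 6⁻¹ ≡ 2 (mod 11) since 6·2 = 12 ≡ 1, so λ ≡ 0.
  x = λ² - 5 - 0 = 0 - 5 ≡ 6; y = λ·(5 - 6) - 9 ≡ 2. → (6, 2)
5P: (6, 2) + (0, 9). λ = (9 - 2)/(0 - 6) ≡ 7/5 mod 11. 5⁻¹ ≡ 9 (mod 11), so λ ≡ 8.
  x = λ² - 6 - 0 = 64 - 6 ≡ 3; y = λ·(6 - 3) - 2 ≡ 0. → (3, 0)
6P: (3, 0) + (0, 9). λ = (9 - 0)/(0 - 3) ≡ 9/8 mod 11. 8⁻¹ ≡ 7 (mod 11) since 8·7 = 56 ≡ 1, so λ ≡ 8.
  x = λ² - 3 - 0 = 64 - 3 ≡ 6; y = λ·(3 - 6) - 0 ≡ 9. → (6, 9)
7P: (6, 9) + (0, 9). λ = (9 - 9)/(0 - 6) ≡ 0/5 mod 11. 5⁻¹ ≡ 9 (mod 11), so λ ≡ 0.
  x = λ² - 6 - 0 = 0 - 6 ≡ 5; y = λ·(6 - 5) - 9 ≡ 2. → (5, 2)
8P: (5, 2) + (0, 9). λ = (9 - 2)/(0 - 5) ≡ 7/6 mod 11. 6⁻¹ ≡ 2 (mod 11), so λ ≡ 3.
  x = λ² - 5 - 0 = 9 - 5 ≡ 4; y = λ·(5 - 4) - 2 ≡ 1. → (4, 1)
9P: (4, 1) + (0, 9). λ = (9 - 1)/(0 - 4) ≡ 8/7 mod 11. 7⁻¹ ≡ 8 (mod 11), so λ ≡ 9.
  x = λ² - 4 - 0 = 81 - 4 ≡ 0; y = λ·(4 - 0) - 1 ≡ 2. → (0, 2)
10P: (0, 2) + (0, 9): same x and y₁ ≡ -y₂, so the sum is ∞.
10P = ∞, so the order is 10.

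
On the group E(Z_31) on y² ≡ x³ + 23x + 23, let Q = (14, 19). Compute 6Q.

O

Repeated addition: build up to 6Q.
2Q: tangent at (14, 19): λ = (3·14² + 23)/(2·19) ≡ 22/7. 7⁻¹ ≡ 9 (mod 31), so λ ≡ 22·9 ≡ 12.
  x = λ² - 14 - 14 = 144 - 28 ≡ 23; y = λ·(14 - 23) - 19 ≡ 28. → (23, 28)
3Q: (23, 28) + (14, 19). λ = (19 - 28)/(14 - 23) ≡ 22/22 mod 31. 22⁻¹ ≡ 24 (mod 31), so λ ≡ 1.
  x = λ² - 23 - 14 = 1 - 37 ≡ 26; y = λ·(23 - 26) - 28 ≡ 0. → (26, 0)
4Q: (26, 0) + (14, 19). λ = (19 - 0)/(14 - 26) ≡ 19/19 mod 31. 19⁻¹ ≡ 18 (mod 31), so λ ≡ 1.
  x = λ² - 26 - 14 = 1 - 40 ≡ 23; y = λ·(26 - 23) - 0 ≡ 3. → (23, 3)
5Q: (23, 3) + (14, 19). λ = (19 - 3)/(14 - 23) ≡ 16/22 mod 31. 22⁻¹ ≡ 24 (mod 31), so λ ≡ 12.
  x = λ² - 23 - 14 = 144 - 37 ≡ 14; y = λ·(23 - 14) - 3 ≡ 12. → (14, 12)
6Q: (14, 12) + (14, 19): same x and y₁ ≡ -y₂, so the sum is the point at infinity.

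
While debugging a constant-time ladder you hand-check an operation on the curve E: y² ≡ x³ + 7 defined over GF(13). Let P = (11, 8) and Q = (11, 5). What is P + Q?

The two points share x = 11 and their y-coordinates satisfy 8 + 5 ≡ 0 (mod 13), so they are inverses. Their sum is ∞.

O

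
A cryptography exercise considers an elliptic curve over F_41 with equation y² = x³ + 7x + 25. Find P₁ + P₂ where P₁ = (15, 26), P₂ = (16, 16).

(15, 26) + (16, 16). λ = (16 - 26)/(16 - 15) ≡ 31/1 mod 41. 1⁻¹ ≡ 1 (mod 41) since 1·1 = 1 ≡ 1, so λ ≡ 31.
  x = λ² - 15 - 16 = 961 - 31 ≡ 28; y = λ·(15 - 28) - 26 ≡ 22. → (28, 22)

(28, 22)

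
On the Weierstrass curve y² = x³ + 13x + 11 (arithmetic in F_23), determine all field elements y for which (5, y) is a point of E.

x³ + 13x + 11 = 201 ≡ 17 (mod 23).
17 is a non-residue mod 23; no y exists.

none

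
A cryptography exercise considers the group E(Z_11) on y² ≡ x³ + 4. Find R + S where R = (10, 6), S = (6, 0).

(10, 6) + (6, 0). λ = (0 - 6)/(6 - 10) ≡ 5/7 mod 11. 7⁻¹ ≡ 8 (mod 11), so λ ≡ 7.
  x = λ² - 10 - 6 = 49 - 16 ≡ 0; y = λ·(10 - 0) - 6 ≡ 9. → (0, 9)

(0, 9)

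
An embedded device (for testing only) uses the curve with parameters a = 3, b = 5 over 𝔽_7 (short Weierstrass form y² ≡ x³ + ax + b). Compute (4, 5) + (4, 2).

O

The two points share x = 4 and their y-coordinates satisfy 5 + 2 ≡ 0 (mod 7), so they are inverses. Their sum is 𝒪.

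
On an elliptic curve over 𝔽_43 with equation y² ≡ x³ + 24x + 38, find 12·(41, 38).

Write Q = (41, 38).
Repeated addition: build up to 12Q.
2Q: tangent at (41, 38): λ = (3·41² + 24)/(2·38) ≡ 36/33. 33⁻¹ ≡ 30 (mod 43), so λ ≡ 36·30 ≡ 5.
  x = λ² - 41 - 41 = 25 - 82 ≡ 29; y = λ·(41 - 29) - 38 ≡ 22. → (29, 22)
3Q: (29, 22) + (41, 38). λ = (38 - 22)/(41 - 29) ≡ 16/12 mod 43. 12⁻¹ ≡ 18 (mod 43) since 12·18 = 216 ≡ 1, so λ ≡ 30.
  x = λ² - 29 - 41 = 900 - 70 ≡ 13; y = λ·(29 - 13) - 22 ≡ 28. → (13, 28)
4Q: (13, 28) + (41, 38). λ = (38 - 28)/(41 - 13) ≡ 10/28 mod 43. 28⁻¹ ≡ 20 (mod 43), so λ ≡ 28.
  x = λ² - 13 - 41 = 784 - 54 ≡ 42; y = λ·(13 - 42) - 28 ≡ 20. → (42, 20)
5Q: (42, 20) + (41, 38). λ = (38 - 20)/(41 - 42) ≡ 18/42 mod 43. 42⁻¹ ≡ 42 (mod 43), so λ ≡ 25.
  x = λ² - 42 - 41 = 625 - 83 ≡ 26; y = λ·(42 - 26) - 20 ≡ 36. → (26, 36)
6Q: (26, 36) + (41, 38). λ = (38 - 36)/(41 - 26) ≡ 2/15 mod 43. 15⁻¹ ≡ 23 (mod 43) since 15·23 = 345 ≡ 1, so λ ≡ 3.
  x = λ² - 26 - 41 = 9 - 67 ≡ 28; y = λ·(26 - 28) - 36 ≡ 1. → (28, 1)
7Q: (28, 1) + (41, 38). λ = (38 - 1)/(41 - 28) ≡ 37/13 mod 43. 13⁻¹ ≡ 10 (mod 43) since 13·10 = 130 ≡ 1, so λ ≡ 26.
  x = λ² - 28 - 41 = 676 - 69 ≡ 5; y = λ·(28 - 5) - 1 ≡ 38. → (5, 38)
8Q: (5, 38) + (41, 38). λ = (38 - 38)/(41 - 5) ≡ 0/36 mod 43. 36⁻¹ ≡ 6 (mod 43) since 36·6 = 216 ≡ 1, so λ ≡ 0.
  x = λ² - 5 - 41 = 0 - 46 ≡ 40; y = λ·(5 - 40) - 38 ≡ 5. → (40, 5)
9Q: (40, 5) + (41, 38). λ = (38 - 5)/(41 - 40) ≡ 33/1 mod 43. 1⁻¹ ≡ 1 (mod 43), so λ ≡ 33.
  x = λ² - 40 - 41 = 1089 - 81 ≡ 19; y = λ·(40 - 19) - 5 ≡ 0. → (19, 0)
10Q: (19, 0) + (41, 38). λ = (38 - 0)/(41 - 19) ≡ 38/22 mod 43. 22⁻¹ ≡ 2 (mod 43), so λ ≡ 33.
  x = λ² - 19 - 41 = 1089 - 60 ≡ 40; y = λ·(19 - 40) - 0 ≡ 38. → (40, 38)
11Q: (40, 38) + (41, 38). λ = (38 - 38)/(41 - 40) ≡ 0/1 mod 43. 1⁻¹ ≡ 1 (mod 43), so λ ≡ 0.
  x = λ² - 40 - 41 = 0 - 81 ≡ 5; y = λ·(40 - 5) - 38 ≡ 5. → (5, 5)
12Q: (5, 5) + (41, 38). λ = (38 - 5)/(41 - 5) ≡ 33/36 mod 43. 36⁻¹ ≡ 6 (mod 43), so λ ≡ 26.
  x = λ² - 5 - 41 = 676 - 46 ≡ 28; y = λ·(5 - 28) - 5 ≡ 42. → (28, 42)

(28, 42)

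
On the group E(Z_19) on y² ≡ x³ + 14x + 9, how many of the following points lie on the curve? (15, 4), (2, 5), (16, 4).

1

(15, 4): 4² ≡ 16, rhs ≡ 3 → off.
(2, 5): 5² ≡ 6, rhs ≡ 7 → off.
(16, 4): 4² ≡ 16, rhs ≡ 16 → on.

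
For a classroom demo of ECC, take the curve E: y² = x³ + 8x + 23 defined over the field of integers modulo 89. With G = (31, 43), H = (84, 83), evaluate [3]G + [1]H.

(74, 55)

First 3G:
Repeated addition: build up to 3G.
2G: tangent at (31, 43): λ = (3·31² + 8)/(2·43) ≡ 43/86. 86⁻¹ ≡ 59 (mod 89) since 86·59 = 5074 ≡ 1, so λ ≡ 43·59 ≡ 45.
  x = λ² - 31 - 31 = 2025 - 62 ≡ 5; y = λ·(31 - 5) - 43 ≡ 59. → (5, 59)
3G: (5, 59) + (31, 43). λ = (43 - 59)/(31 - 5) ≡ 73/26 mod 89. 26⁻¹ ≡ 24 (mod 89), so λ ≡ 61.
  x = λ² - 5 - 31 = 3721 - 36 ≡ 36; y = λ·(5 - 36) - 59 ≡ 8. → (36, 8)
3G = (36, 8).
Finally 3G + H:
(36, 8) + (84, 83). λ = (83 - 8)/(84 - 36) ≡ 75/48 mod 89. 48⁻¹ ≡ 13 (mod 89), so λ ≡ 85.
  x = λ² - 36 - 84 = 7225 - 120 ≡ 74; y = λ·(36 - 74) - 8 ≡ 55. → (74, 55)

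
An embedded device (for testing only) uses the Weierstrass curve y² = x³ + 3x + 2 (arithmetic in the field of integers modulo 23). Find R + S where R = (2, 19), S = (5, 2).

(2, 19) + (5, 2). λ = (2 - 19)/(5 - 2) ≡ 6/3 mod 23. 3⁻¹ ≡ 8 (mod 23) since 3·8 = 24 ≡ 1, so λ ≡ 2.
  x = λ² - 2 - 5 = 4 - 7 ≡ 20; y = λ·(2 - 20) - 19 ≡ 14. → (20, 14)

(20, 14)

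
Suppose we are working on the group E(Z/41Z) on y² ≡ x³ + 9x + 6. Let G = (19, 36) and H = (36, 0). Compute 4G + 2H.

First 4G:
Double-and-add on 4 = (100)₂. Start with G = (19, 36) for the leading 1-bit.
double: tangent at (19, 36): λ = (3·19² + 9)/(2·36) ≡ 26/31. 31⁻¹ ≡ 4 (mod 41), so λ ≡ 26·4 ≡ 22.
  x = λ² - 19 - 19 = 484 - 38 ≡ 36; y = λ·(19 - 36) - 36 ≡ 0. → (36, 0)
double: (36, 0) + (36, 0): same x and y₁ ≡ -y₂, so the sum is O.
4G = O.
Next 2H:
Repeated addition: build up to 2H.
2H: (36, 0) + (36, 0): same x and y₁ ≡ -y₂, so the sum is O.
2H = O.
Finally 4G + 2H:
O + O = O (identity).

O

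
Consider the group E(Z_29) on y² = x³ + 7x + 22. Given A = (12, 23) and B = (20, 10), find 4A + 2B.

First 4A:
Repeated addition: build up to 4A.
2A: tangent at (12, 23): λ = (3·12² + 7)/(2·23) ≡ 4/17. 17⁻¹ ≡ 12 (mod 29) since 17·12 = 204 ≡ 1, so λ ≡ 4·12 ≡ 19.
  x = λ² - 12 - 12 = 361 - 24 ≡ 18; y = λ·(12 - 18) - 23 ≡ 8. → (18, 8)
3A: (18, 8) + (12, 23). λ = (23 - 8)/(12 - 18) ≡ 15/23 mod 29. 23⁻¹ ≡ 24 (mod 29) since 23·24 = 552 ≡ 1, so λ ≡ 12.
  x = λ² - 18 - 12 = 144 - 30 ≡ 27; y = λ·(18 - 27) - 8 ≡ 0. → (27, 0)
4A: (27, 0) + (12, 23). λ = (23 - 0)/(12 - 27) ≡ 23/14 mod 29. 14⁻¹ ≡ 27 (mod 29), so λ ≡ 12.
  x = λ² - 27 - 12 = 144 - 39 ≡ 18; y = λ·(27 - 18) - 0 ≡ 21. → (18, 21)
4A = (18, 21).
Next 2B:
Repeated addition: build up to 2B.
2B: tangent at (20, 10): λ = (3·20² + 7)/(2·10) ≡ 18/20. 20⁻¹ ≡ 16 (mod 29) since 20·16 = 320 ≡ 1, so λ ≡ 18·16 ≡ 27.
  x = λ² - 20 - 20 = 729 - 40 ≡ 22; y = λ·(20 - 22) - 10 ≡ 23. → (22, 23)
2B = (22, 23).
Finally 4A + 2B:
(18, 21) + (22, 23). λ = (23 - 21)/(22 - 18) ≡ 2/4 mod 29. 4⁻¹ ≡ 22 (mod 29), so λ ≡ 15.
  x = λ² - 18 - 22 = 225 - 40 ≡ 11; y = λ·(18 - 11) - 21 ≡ 26. → (11, 26)

(11, 26)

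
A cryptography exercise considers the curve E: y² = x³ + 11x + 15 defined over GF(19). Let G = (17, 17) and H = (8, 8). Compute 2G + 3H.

(9, 8)

First 2G:
Repeated addition: build up to 2G.
2G: tangent at (17, 17): λ = (3·17² + 11)/(2·17) ≡ 4/15. 15⁻¹ ≡ 14 (mod 19) since 15·14 = 210 ≡ 1, so λ ≡ 4·14 ≡ 18.
  x = λ² - 17 - 17 = 324 - 34 ≡ 5; y = λ·(17 - 5) - 17 ≡ 9. → (5, 9)
2G = (5, 9).
Next 3H:
Repeated addition: build up to 3H.
2H: tangent at (8, 8): λ = (3·8² + 11)/(2·8) ≡ 13/16. 16⁻¹ ≡ 6 (mod 19), so λ ≡ 13·6 ≡ 2.
  x = λ² - 8 - 8 = 4 - 16 ≡ 7; y = λ·(8 - 7) - 8 ≡ 13. → (7, 13)
3H: (7, 13) + (8, 8). λ = (8 - 13)/(8 - 7) ≡ 14/1 mod 19. 1⁻¹ ≡ 1 (mod 19), so λ ≡ 14.
  x = λ² - 7 - 8 = 196 - 15 ≡ 10; y = λ·(7 - 10) - 13 ≡ 2. → (10, 2)
3H = (10, 2).
Finally 2G + 3H:
(5, 9) + (10, 2). λ = (2 - 9)/(10 - 5) ≡ 12/5 mod 19. 5⁻¹ ≡ 4 (mod 19), so λ ≡ 10.
  x = λ² - 5 - 10 = 100 - 15 ≡ 9; y = λ·(5 - 9) - 9 ≡ 8. → (9, 8)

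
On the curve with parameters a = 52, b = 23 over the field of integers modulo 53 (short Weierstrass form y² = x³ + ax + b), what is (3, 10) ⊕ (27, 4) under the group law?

(3, 10) + (27, 4). λ = (4 - 10)/(27 - 3) ≡ 47/24 mod 53. 24⁻¹ ≡ 42 (mod 53) since 24·42 = 1008 ≡ 1, so λ ≡ 13.
  x = λ² - 3 - 27 = 169 - 30 ≡ 33; y = λ·(3 - 33) - 10 ≡ 24. → (33, 24)

(33, 24)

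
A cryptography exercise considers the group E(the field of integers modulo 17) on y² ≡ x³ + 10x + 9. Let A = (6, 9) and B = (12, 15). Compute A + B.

(6, 9) + (12, 15). λ = (15 - 9)/(12 - 6) ≡ 6/6 mod 17. 6⁻¹ ≡ 3 (mod 17), so λ ≡ 1.
  x = λ² - 6 - 12 = 1 - 18 ≡ 0; y = λ·(6 - 0) - 9 ≡ 14. → (0, 14)

(0, 14)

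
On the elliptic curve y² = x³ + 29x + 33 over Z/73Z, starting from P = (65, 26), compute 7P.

(54, 54)

Repeated addition: build up to 7P.
2P: tangent at (65, 26): λ = (3·65² + 29)/(2·26) ≡ 2/52. 52⁻¹ ≡ 66 (mod 73) since 52·66 = 3432 ≡ 1, so λ ≡ 2·66 ≡ 59.
  x = λ² - 65 - 65 = 3481 - 130 ≡ 66; y = λ·(65 - 66) - 26 ≡ 61. → (66, 61)
3P: (66, 61) + (65, 26). λ = (26 - 61)/(65 - 66) ≡ 38/72 mod 73. 72⁻¹ ≡ 72 (mod 73) since 72·72 = 5184 ≡ 1, so λ ≡ 35.
  x = λ² - 66 - 65 = 1225 - 131 ≡ 72; y = λ·(66 - 72) - 61 ≡ 21. → (72, 21)
4P: (72, 21) + (65, 26). λ = (26 - 21)/(65 - 72) ≡ 5/66 mod 73. 66⁻¹ ≡ 52 (mod 73), so λ ≡ 41.
  x = λ² - 72 - 65 = 1681 - 137 ≡ 11; y = λ·(72 - 11) - 21 ≡ 71. → (11, 71)
5P: (11, 71) + (65, 26). λ = (26 - 71)/(65 - 11) ≡ 28/54 mod 73. 54⁻¹ ≡ 23 (mod 73) since 54·23 = 1242 ≡ 1, so λ ≡ 60.
  x = λ² - 11 - 65 = 3600 - 76 ≡ 20; y = λ·(11 - 20) - 71 ≡ 46. → (20, 46)
6P: (20, 46) + (65, 26). λ = (26 - 46)/(65 - 20) ≡ 53/45 mod 73. 45⁻¹ ≡ 13 (mod 73) since 45·13 = 585 ≡ 1, so λ ≡ 32.
  x = λ² - 20 - 65 = 1024 - 85 ≡ 63; y = λ·(20 - 63) - 46 ≡ 38. → (63, 38)
7P: (63, 38) + (65, 26). λ = (26 - 38)/(65 - 63) ≡ 61/2 mod 73. 2⁻¹ ≡ 37 (mod 73) since 2·37 = 74 ≡ 1, so λ ≡ 67.
  x = λ² - 63 - 65 = 4489 - 128 ≡ 54; y = λ·(63 - 54) - 38 ≡ 54. → (54, 54)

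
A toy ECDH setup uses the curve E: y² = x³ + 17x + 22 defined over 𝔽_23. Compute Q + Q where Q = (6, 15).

tangent at (6, 15): λ = (3·6² + 17)/(2·15) ≡ 10/7. 7⁻¹ ≡ 10 (mod 23) since 7·10 = 70 ≡ 1, so λ ≡ 10·10 ≡ 8.
  x = λ² - 6 - 6 = 64 - 12 ≡ 6; y = λ·(6 - 6) - 15 ≡ 8. → (6, 8)

(6, 8)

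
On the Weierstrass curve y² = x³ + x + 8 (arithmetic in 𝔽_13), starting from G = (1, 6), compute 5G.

(1, 7)

Repeated addition: build up to 5G.
2G: tangent at (1, 6): λ = (3·1² + 1)/(2·6) ≡ 4/12. 12⁻¹ ≡ 12 (mod 13) since 12·12 = 144 ≡ 1, so λ ≡ 4·12 ≡ 9.
  x = λ² - 1 - 1 = 81 - 2 ≡ 1; y = λ·(1 - 1) - 6 ≡ 7. → (1, 7)
3G: (1, 7) + (1, 6): same x and y₁ ≡ -y₂, so the sum is O.
4G: O + (1, 6) = (1, 6) (identity).
5G: tangent at (1, 6): λ = (3·1² + 1)/(2·6) ≡ 4/12. 12⁻¹ ≡ 12 (mod 13) since 12·12 = 144 ≡ 1, so λ ≡ 4·12 ≡ 9.
  x = λ² - 1 - 1 = 81 - 2 ≡ 1; y = λ·(1 - 1) - 6 ≡ 7. → (1, 7)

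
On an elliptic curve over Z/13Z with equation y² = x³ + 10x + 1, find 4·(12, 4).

(6, 2)

Write G = (12, 4).
Double-and-add on 4 = (100)₂. Start with G = (12, 4) for the leading 1-bit.
double: tangent at (12, 4): λ = (3·12² + 10)/(2·4) ≡ 0/8. 8⁻¹ ≡ 5 (mod 13) since 8·5 = 40 ≡ 1, so λ ≡ 0·5 ≡ 0.
  x = λ² - 12 - 12 = 0 - 24 ≡ 2; y = λ·(12 - 2) - 4 ≡ 9. → (2, 9)
double: tangent at (2, 9): λ = (3·2² + 10)/(2·9) ≡ 9/5. 5⁻¹ ≡ 8 (mod 13), so λ ≡ 9·8 ≡ 7.
  x = λ² - 2 - 2 = 49 - 4 ≡ 6; y = λ·(2 - 6) - 9 ≡ 2. → (6, 2)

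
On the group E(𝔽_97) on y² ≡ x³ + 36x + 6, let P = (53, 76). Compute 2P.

(23, 87)

tangent at (53, 76): λ = (3·53² + 36)/(2·76) ≡ 24/55. 55⁻¹ ≡ 30 (mod 97), so λ ≡ 24·30 ≡ 41.
  x = λ² - 53 - 53 = 1681 - 106 ≡ 23; y = λ·(53 - 23) - 76 ≡ 87. → (23, 87)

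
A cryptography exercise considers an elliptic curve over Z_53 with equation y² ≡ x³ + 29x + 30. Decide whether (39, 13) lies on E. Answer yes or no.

y² = 13² ≡ 10; x³ + 29x + 30 = 60480 ≡ 7 (mod 53). 10 ≠ 7.

no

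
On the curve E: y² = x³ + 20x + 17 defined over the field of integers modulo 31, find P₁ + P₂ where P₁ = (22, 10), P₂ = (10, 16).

(7, 29)

(22, 10) + (10, 16). λ = (16 - 10)/(10 - 22) ≡ 6/19 mod 31. 19⁻¹ ≡ 18 (mod 31), so λ ≡ 15.
  x = λ² - 22 - 10 = 225 - 32 ≡ 7; y = λ·(22 - 7) - 10 ≡ 29. → (7, 29)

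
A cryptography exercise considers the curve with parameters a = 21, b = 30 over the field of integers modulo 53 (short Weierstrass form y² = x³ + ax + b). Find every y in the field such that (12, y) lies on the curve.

7, 46

x³ + 21x + 30 = 2010 ≡ 49 (mod 53).
Square roots of 49 mod 53: 7 and 46 (since 7² = 49 ≡ 49).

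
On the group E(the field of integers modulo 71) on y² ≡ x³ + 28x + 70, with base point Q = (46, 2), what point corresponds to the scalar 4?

(69, 52)

Repeated addition: build up to 4Q.
2Q: tangent at (46, 2): λ = (3·46² + 28)/(2·2) ≡ 57/4. 4⁻¹ ≡ 18 (mod 71), so λ ≡ 57·18 ≡ 32.
  x = λ² - 46 - 46 = 1024 - 92 ≡ 9; y = λ·(46 - 9) - 2 ≡ 46. → (9, 46)
3Q: (9, 46) + (46, 2). λ = (2 - 46)/(46 - 9) ≡ 27/37 mod 71. 37⁻¹ ≡ 48 (mod 71), so λ ≡ 18.
  x = λ² - 9 - 46 = 324 - 55 ≡ 56; y = λ·(9 - 56) - 46 ≡ 31. → (56, 31)
4Q: (56, 31) + (46, 2). λ = (2 - 31)/(46 - 56) ≡ 42/61 mod 71. 61⁻¹ ≡ 7 (mod 71), so λ ≡ 10.
  x = λ² - 56 - 46 = 100 - 102 ≡ 69; y = λ·(56 - 69) - 31 ≡ 52. → (69, 52)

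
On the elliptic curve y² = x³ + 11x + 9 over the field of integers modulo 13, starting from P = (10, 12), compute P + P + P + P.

(3, 2)

Repeated addition: build up to 4P.
2P: tangent at (10, 12): λ = (3·10² + 11)/(2·12) ≡ 12/11. 11⁻¹ ≡ 6 (mod 13) since 11·6 = 66 ≡ 1, so λ ≡ 12·6 ≡ 7.
  x = λ² - 10 - 10 = 49 - 20 ≡ 3; y = λ·(10 - 3) - 12 ≡ 11. → (3, 11)
3P: (3, 11) + (10, 12). λ = (12 - 11)/(10 - 3) ≡ 1/7 mod 13. 7⁻¹ ≡ 2 (mod 13) since 7·2 = 14 ≡ 1, so λ ≡ 2.
  x = λ² - 3 - 10 = 4 - 13 ≡ 4; y = λ·(3 - 4) - 11 ≡ 0. → (4, 0)
4P: (4, 0) + (10, 12). λ = (12 - 0)/(10 - 4) ≡ 12/6 mod 13. 6⁻¹ ≡ 11 (mod 13), so λ ≡ 2.
  x = λ² - 4 - 10 = 4 - 14 ≡ 3; y = λ·(4 - 3) - 0 ≡ 2. → (3, 2)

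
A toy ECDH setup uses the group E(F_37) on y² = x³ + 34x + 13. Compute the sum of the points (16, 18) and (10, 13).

(16, 18) + (10, 13). λ = (13 - 18)/(10 - 16) ≡ 32/31 mod 37. 31⁻¹ ≡ 6 (mod 37), so λ ≡ 7.
  x = λ² - 16 - 10 = 49 - 26 ≡ 23; y = λ·(16 - 23) - 18 ≡ 7. → (23, 7)

(23, 7)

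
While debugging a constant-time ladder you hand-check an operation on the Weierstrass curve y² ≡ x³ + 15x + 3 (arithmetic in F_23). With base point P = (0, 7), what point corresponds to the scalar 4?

(3, 11)

Repeated addition: build up to 4P.
2P: tangent at (0, 7): λ = (3·0² + 15)/(2·7) ≡ 15/14. 14⁻¹ ≡ 5 (mod 23) since 14·5 = 70 ≡ 1, so λ ≡ 15·5 ≡ 6.
  x = λ² - 0 - 0 = 36 - 0 ≡ 13; y = λ·(0 - 13) - 7 ≡ 7. → (13, 7)
3P: (13, 7) + (0, 7). λ = (7 - 7)/(0 - 13) ≡ 0/10 mod 23. 10⁻¹ ≡ 7 (mod 23), so λ ≡ 0.
  x = λ² - 13 - 0 = 0 - 13 ≡ 10; y = λ·(13 - 10) - 7 ≡ 16. → (10, 16)
4P: (10, 16) + (0, 7). λ = (7 - 16)/(0 - 10) ≡ 14/13 mod 23. 13⁻¹ ≡ 16 (mod 23), so λ ≡ 17.
  x = λ² - 10 - 0 = 289 - 10 ≡ 3; y = λ·(10 - 3) - 16 ≡ 11. → (3, 11)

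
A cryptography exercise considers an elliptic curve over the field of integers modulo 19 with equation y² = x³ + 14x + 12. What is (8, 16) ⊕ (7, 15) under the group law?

(8, 16) + (7, 15). λ = (15 - 16)/(7 - 8) ≡ 18/18 mod 19. 18⁻¹ ≡ 18 (mod 19) since 18·18 = 324 ≡ 1, so λ ≡ 1.
  x = λ² - 8 - 7 = 1 - 15 ≡ 5; y = λ·(8 - 5) - 16 ≡ 6. → (5, 6)

(5, 6)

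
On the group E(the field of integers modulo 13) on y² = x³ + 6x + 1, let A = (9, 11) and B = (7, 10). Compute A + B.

(9, 11) + (7, 10). λ = (10 - 11)/(7 - 9) ≡ 12/11 mod 13. 11⁻¹ ≡ 6 (mod 13) since 11·6 = 66 ≡ 1, so λ ≡ 7.
  x = λ² - 9 - 7 = 49 - 16 ≡ 7; y = λ·(9 - 7) - 11 ≡ 3. → (7, 3)

(7, 3)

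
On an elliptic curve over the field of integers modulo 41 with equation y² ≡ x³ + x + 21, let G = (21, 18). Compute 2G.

tangent at (21, 18): λ = (3·21² + 1)/(2·18) ≡ 12/36. 36⁻¹ ≡ 8 (mod 41), so λ ≡ 12·8 ≡ 14.
  x = λ² - 21 - 21 = 196 - 42 ≡ 31; y = λ·(21 - 31) - 18 ≡ 6. → (31, 6)

(31, 6)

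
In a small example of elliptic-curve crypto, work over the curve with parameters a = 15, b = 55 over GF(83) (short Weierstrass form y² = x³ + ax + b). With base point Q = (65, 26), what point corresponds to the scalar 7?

(6, 19)

Double-and-add on 7 = (111)₂. Start with Q = (65, 26) for the leading 1-bit.
double: tangent at (65, 26): λ = (3·65² + 15)/(2·26) ≡ 74/52. 52⁻¹ ≡ 8 (mod 83), so λ ≡ 74·8 ≡ 11.
  x = λ² - 65 - 65 = 121 - 130 ≡ 74; y = λ·(65 - 74) - 26 ≡ 41. → (74, 41)
add Q: (74, 41) + (65, 26). λ = (26 - 41)/(65 - 74) ≡ 68/74 mod 83. 74⁻¹ ≡ 46 (mod 83), so λ ≡ 57.
  x = λ² - 74 - 65 = 3249 - 139 ≡ 39; y = λ·(74 - 39) - 41 ≡ 45. → (39, 45)
double: tangent at (39, 45): λ = (3·39² + 15)/(2·45) ≡ 13/7. 7⁻¹ ≡ 12 (mod 83), so λ ≡ 13·12 ≡ 73.
  x = λ² - 39 - 39 = 5329 - 78 ≡ 22; y = λ·(39 - 22) - 45 ≡ 34. → (22, 34)
add Q: (22, 34) + (65, 26). λ = (26 - 34)/(65 - 22) ≡ 75/43 mod 83. 43⁻¹ ≡ 56 (mod 83), so λ ≡ 50.
  x = λ² - 22 - 65 = 2500 - 87 ≡ 6; y = λ·(22 - 6) - 34 ≡ 19. → (6, 19)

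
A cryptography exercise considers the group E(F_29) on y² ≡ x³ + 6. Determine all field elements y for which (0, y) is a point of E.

x³ + 0x + 6 = 6 ≡ 6 (mod 29).
Square roots of 6 mod 29: 8 and 21 (since 8² = 64 ≡ 6).

8, 21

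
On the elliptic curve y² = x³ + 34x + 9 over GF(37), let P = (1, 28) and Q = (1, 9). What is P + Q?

The two points share x = 1 and their y-coordinates satisfy 28 + 9 ≡ 0 (mod 37), so they are inverses. Their sum is O.

O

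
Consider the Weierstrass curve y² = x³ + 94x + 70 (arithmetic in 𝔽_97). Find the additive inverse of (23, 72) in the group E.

-(23, 72) = (23, -72 mod 97) = (23, 25).

(23, 25)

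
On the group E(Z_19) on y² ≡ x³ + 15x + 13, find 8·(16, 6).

Write G = (16, 6).
Double-and-add on 8 = (1000)₂. Start with G = (16, 6) for the leading 1-bit.
double: tangent at (16, 6): λ = (3·16² + 15)/(2·6) ≡ 4/12. 12⁻¹ ≡ 8 (mod 19), so λ ≡ 4·8 ≡ 13.
  x = λ² - 16 - 16 = 169 - 32 ≡ 4; y = λ·(16 - 4) - 6 ≡ 17. → (4, 17)
double: tangent at (4, 17): λ = (3·4² + 15)/(2·17) ≡ 6/15. 15⁻¹ ≡ 14 (mod 19), so λ ≡ 6·14 ≡ 8.
  x = λ² - 4 - 4 = 64 - 8 ≡ 18; y = λ·(4 - 18) - 17 ≡ 4. → (18, 4)
double: tangent at (18, 4): λ = (3·18² + 15)/(2·4) ≡ 18/8. 8⁻¹ ≡ 12 (mod 19), so λ ≡ 18·12 ≡ 7.
  x = λ² - 18 - 18 = 49 - 36 ≡ 13; y = λ·(18 - 13) - 4 ≡ 12. → (13, 12)

(13, 12)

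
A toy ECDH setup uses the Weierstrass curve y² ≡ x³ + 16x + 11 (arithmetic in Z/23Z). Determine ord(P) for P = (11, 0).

2P: (11, 0) + (11, 0): same x and y₁ ≡ -y₂, so the sum is O.
2P = O, so the order is 2.

2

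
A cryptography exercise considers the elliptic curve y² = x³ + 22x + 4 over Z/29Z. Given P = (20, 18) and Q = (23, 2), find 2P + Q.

First 2P:
Repeated addition: build up to 2P.
2P: tangent at (20, 18): λ = (3·20² + 22)/(2·18) ≡ 4/7. 7⁻¹ ≡ 25 (mod 29), so λ ≡ 4·25 ≡ 13.
  x = λ² - 20 - 20 = 169 - 40 ≡ 13; y = λ·(20 - 13) - 18 ≡ 15. → (13, 15)
2P = (13, 15).
Finally 2P + Q:
(13, 15) + (23, 2). λ = (2 - 15)/(23 - 13) ≡ 16/10 mod 29. 10⁻¹ ≡ 3 (mod 29) since 10·3 = 30 ≡ 1, so λ ≡ 19.
  x = λ² - 13 - 23 = 361 - 36 ≡ 6; y = λ·(13 - 6) - 15 ≡ 2. → (6, 2)

(6, 2)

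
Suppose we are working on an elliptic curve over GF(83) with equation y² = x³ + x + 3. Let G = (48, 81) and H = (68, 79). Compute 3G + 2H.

(10, 10)

First 3G:
Repeated addition: build up to 3G.
2G: tangent at (48, 81): λ = (3·48² + 1)/(2·81) ≡ 24/79. 79⁻¹ ≡ 62 (mod 83), so λ ≡ 24·62 ≡ 77.
  x = λ² - 48 - 48 = 5929 - 96 ≡ 23; y = λ·(48 - 23) - 81 ≡ 18. → (23, 18)
3G: (23, 18) + (48, 81). λ = (81 - 18)/(48 - 23) ≡ 63/25 mod 83. 25⁻¹ ≡ 10 (mod 83), so λ ≡ 49.
  x = λ² - 23 - 48 = 2401 - 71 ≡ 6; y = λ·(23 - 6) - 18 ≡ 68. → (6, 68)
3G = (6, 68).
Next 2H:
Repeated addition: build up to 2H.
2H: tangent at (68, 79): λ = (3·68² + 1)/(2·79) ≡ 12/75. 75⁻¹ ≡ 31 (mod 83) since 75·31 = 2325 ≡ 1, so λ ≡ 12·31 ≡ 40.
  x = λ² - 68 - 68 = 1600 - 136 ≡ 53; y = λ·(68 - 53) - 79 ≡ 23. → (53, 23)
2H = (53, 23).
Finally 3G + 2H:
(6, 68) + (53, 23). λ = (23 - 68)/(53 - 6) ≡ 38/47 mod 83. 47⁻¹ ≡ 53 (mod 83) since 47·53 = 2491 ≡ 1, so λ ≡ 22.
  x = λ² - 6 - 53 = 484 - 59 ≡ 10; y = λ·(6 - 10) - 68 ≡ 10. → (10, 10)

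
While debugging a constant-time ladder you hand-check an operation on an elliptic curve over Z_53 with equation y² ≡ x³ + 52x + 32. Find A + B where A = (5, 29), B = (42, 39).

(42, 14)

(5, 29) + (42, 39). λ = (39 - 29)/(42 - 5) ≡ 10/37 mod 53. 37⁻¹ ≡ 43 (mod 53), so λ ≡ 6.
  x = λ² - 5 - 42 = 36 - 47 ≡ 42; y = λ·(5 - 42) - 29 ≡ 14. → (42, 14)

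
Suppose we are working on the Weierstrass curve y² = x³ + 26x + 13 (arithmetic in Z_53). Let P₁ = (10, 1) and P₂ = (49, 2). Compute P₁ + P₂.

(10, 1) + (49, 2). λ = (2 - 1)/(49 - 10) ≡ 1/39 mod 53. 39⁻¹ ≡ 34 (mod 53), so λ ≡ 34.
  x = λ² - 10 - 49 = 1156 - 59 ≡ 37; y = λ·(10 - 37) - 1 ≡ 35. → (37, 35)

(37, 35)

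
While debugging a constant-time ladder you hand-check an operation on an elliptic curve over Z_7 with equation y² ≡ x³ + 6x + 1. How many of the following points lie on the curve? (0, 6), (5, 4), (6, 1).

(0, 6): 6² ≡ 1, rhs ≡ 1 → on.
(5, 4): 4² ≡ 2, rhs ≡ 2 → on.
(6, 1): 1² ≡ 1, rhs ≡ 1 → on.

3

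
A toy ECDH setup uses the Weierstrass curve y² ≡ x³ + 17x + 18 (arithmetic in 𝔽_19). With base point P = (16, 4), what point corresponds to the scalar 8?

(3, 1)

Repeated addition: build up to 8P.
2P: tangent at (16, 4): λ = (3·16² + 17)/(2·4) ≡ 6/8. 8⁻¹ ≡ 12 (mod 19), so λ ≡ 6·12 ≡ 15.
  x = λ² - 16 - 16 = 225 - 32 ≡ 3; y = λ·(16 - 3) - 4 ≡ 1. → (3, 1)
3P: (3, 1) + (16, 4). λ = (4 - 1)/(16 - 3) ≡ 3/13 mod 19. 13⁻¹ ≡ 3 (mod 19), so λ ≡ 9.
  x = λ² - 3 - 16 = 81 - 19 ≡ 5; y = λ·(3 - 5) - 1 ≡ 0. → (5, 0)
4P: (5, 0) + (16, 4). λ = (4 - 0)/(16 - 5) ≡ 4/11 mod 19. 11⁻¹ ≡ 7 (mod 19), so λ ≡ 9.
  x = λ² - 5 - 16 = 81 - 21 ≡ 3; y = λ·(5 - 3) - 0 ≡ 18. → (3, 18)
5P: (3, 18) + (16, 4). λ = (4 - 18)/(16 - 3) ≡ 5/13 mod 19. 13⁻¹ ≡ 3 (mod 19) since 13·3 = 39 ≡ 1, so λ ≡ 15.
  x = λ² - 3 - 16 = 225 - 19 ≡ 16; y = λ·(3 - 16) - 18 ≡ 15. → (16, 15)
6P: (16, 15) + (16, 4): same x and y₁ ≡ -y₂, so the sum is ∞.
7P: ∞ + (16, 4) = (16, 4) (identity).
8P: tangent at (16, 4): λ = (3·16² + 17)/(2·4) ≡ 6/8. 8⁻¹ ≡ 12 (mod 19), so λ ≡ 6·12 ≡ 15.
  x = λ² - 16 - 16 = 225 - 32 ≡ 3; y = λ·(16 - 3) - 4 ≡ 1. → (3, 1)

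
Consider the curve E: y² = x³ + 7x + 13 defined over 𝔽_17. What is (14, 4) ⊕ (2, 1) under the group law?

(0, 8)

(14, 4) + (2, 1). λ = (1 - 4)/(2 - 14) ≡ 14/5 mod 17. 5⁻¹ ≡ 7 (mod 17), so λ ≡ 13.
  x = λ² - 14 - 2 = 169 - 16 ≡ 0; y = λ·(14 - 0) - 4 ≡ 8. → (0, 8)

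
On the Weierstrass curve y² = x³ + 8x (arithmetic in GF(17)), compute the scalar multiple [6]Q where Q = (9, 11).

(16, 5)

Repeated addition: build up to 6Q.
2Q: tangent at (9, 11): λ = (3·9² + 8)/(2·11) ≡ 13/5. 5⁻¹ ≡ 7 (mod 17), so λ ≡ 13·7 ≡ 6.
  x = λ² - 9 - 9 = 36 - 18 ≡ 1; y = λ·(9 - 1) - 11 ≡ 3. → (1, 3)
3Q: (1, 3) + (9, 11). λ = (11 - 3)/(9 - 1) ≡ 8/8 mod 17. 8⁻¹ ≡ 15 (mod 17), so λ ≡ 1.
  x = λ² - 1 - 9 = 1 - 10 ≡ 8; y = λ·(1 - 8) - 3 ≡ 7. → (8, 7)
4Q: (8, 7) + (9, 11). λ = (11 - 7)/(9 - 8) ≡ 4/1 mod 17. 1⁻¹ ≡ 1 (mod 17), so λ ≡ 4.
  x = λ² - 8 - 9 = 16 - 17 ≡ 16; y = λ·(8 - 16) - 7 ≡ 12. → (16, 12)
5Q: (16, 12) + (9, 11). λ = (11 - 12)/(9 - 16) ≡ 16/10 mod 17. 10⁻¹ ≡ 12 (mod 17), so λ ≡ 5.
  x = λ² - 16 - 9 = 25 - 25 ≡ 0; y = λ·(16 - 0) - 12 ≡ 0. → (0, 0)
6Q: (0, 0) + (9, 11). λ = (11 - 0)/(9 - 0) ≡ 11/9 mod 17. 9⁻¹ ≡ 2 (mod 17) since 9·2 = 18 ≡ 1, so λ ≡ 5.
  x = λ² - 0 - 9 = 25 - 9 ≡ 16; y = λ·(0 - 16) - 0 ≡ 5. → (16, 5)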